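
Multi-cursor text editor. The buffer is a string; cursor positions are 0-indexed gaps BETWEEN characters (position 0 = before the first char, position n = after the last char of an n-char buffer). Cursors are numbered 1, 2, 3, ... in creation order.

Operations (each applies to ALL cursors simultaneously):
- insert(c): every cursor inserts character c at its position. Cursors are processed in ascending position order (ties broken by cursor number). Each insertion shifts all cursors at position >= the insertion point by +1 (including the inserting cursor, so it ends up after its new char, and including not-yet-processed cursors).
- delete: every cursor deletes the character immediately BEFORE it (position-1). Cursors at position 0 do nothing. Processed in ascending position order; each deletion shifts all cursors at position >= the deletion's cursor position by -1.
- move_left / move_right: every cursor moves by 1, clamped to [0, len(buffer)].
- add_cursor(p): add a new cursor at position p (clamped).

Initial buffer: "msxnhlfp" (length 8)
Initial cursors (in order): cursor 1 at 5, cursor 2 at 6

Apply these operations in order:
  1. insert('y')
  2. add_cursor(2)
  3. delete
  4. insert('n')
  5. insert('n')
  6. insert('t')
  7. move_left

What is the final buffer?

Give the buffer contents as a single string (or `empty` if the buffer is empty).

After op 1 (insert('y')): buffer="msxnhylyfp" (len 10), cursors c1@6 c2@8, authorship .....1.2..
After op 2 (add_cursor(2)): buffer="msxnhylyfp" (len 10), cursors c3@2 c1@6 c2@8, authorship .....1.2..
After op 3 (delete): buffer="mxnhlfp" (len 7), cursors c3@1 c1@4 c2@5, authorship .......
After op 4 (insert('n')): buffer="mnxnhnlnfp" (len 10), cursors c3@2 c1@6 c2@8, authorship .3...1.2..
After op 5 (insert('n')): buffer="mnnxnhnnlnnfp" (len 13), cursors c3@3 c1@8 c2@11, authorship .33...11.22..
After op 6 (insert('t')): buffer="mnntxnhnntlnntfp" (len 16), cursors c3@4 c1@10 c2@14, authorship .333...111.222..
After op 7 (move_left): buffer="mnntxnhnntlnntfp" (len 16), cursors c3@3 c1@9 c2@13, authorship .333...111.222..

Answer: mnntxnhnntlnntfp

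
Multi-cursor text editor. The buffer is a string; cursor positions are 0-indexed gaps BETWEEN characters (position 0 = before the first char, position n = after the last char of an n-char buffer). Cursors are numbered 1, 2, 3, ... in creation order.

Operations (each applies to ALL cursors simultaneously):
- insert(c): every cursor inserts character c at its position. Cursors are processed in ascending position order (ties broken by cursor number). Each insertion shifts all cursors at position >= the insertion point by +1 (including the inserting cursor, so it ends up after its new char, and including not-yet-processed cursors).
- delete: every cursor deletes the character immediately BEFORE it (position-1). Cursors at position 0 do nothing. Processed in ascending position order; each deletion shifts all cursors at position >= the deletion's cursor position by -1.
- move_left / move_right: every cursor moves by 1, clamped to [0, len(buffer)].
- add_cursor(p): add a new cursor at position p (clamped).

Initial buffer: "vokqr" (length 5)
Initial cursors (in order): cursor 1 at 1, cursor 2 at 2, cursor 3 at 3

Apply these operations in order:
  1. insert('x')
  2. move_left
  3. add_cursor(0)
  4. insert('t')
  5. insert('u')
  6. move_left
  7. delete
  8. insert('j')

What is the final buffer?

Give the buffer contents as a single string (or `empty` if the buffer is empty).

After op 1 (insert('x')): buffer="vxoxkxqr" (len 8), cursors c1@2 c2@4 c3@6, authorship .1.2.3..
After op 2 (move_left): buffer="vxoxkxqr" (len 8), cursors c1@1 c2@3 c3@5, authorship .1.2.3..
After op 3 (add_cursor(0)): buffer="vxoxkxqr" (len 8), cursors c4@0 c1@1 c2@3 c3@5, authorship .1.2.3..
After op 4 (insert('t')): buffer="tvtxotxktxqr" (len 12), cursors c4@1 c1@3 c2@6 c3@9, authorship 4.11.22.33..
After op 5 (insert('u')): buffer="tuvtuxotuxktuxqr" (len 16), cursors c4@2 c1@5 c2@9 c3@13, authorship 44.111.222.333..
After op 6 (move_left): buffer="tuvtuxotuxktuxqr" (len 16), cursors c4@1 c1@4 c2@8 c3@12, authorship 44.111.222.333..
After op 7 (delete): buffer="uvuxouxkuxqr" (len 12), cursors c4@0 c1@2 c2@5 c3@8, authorship 4.11.22.33..
After op 8 (insert('j')): buffer="juvjuxojuxkjuxqr" (len 16), cursors c4@1 c1@4 c2@8 c3@12, authorship 44.111.222.333..

Answer: juvjuxojuxkjuxqr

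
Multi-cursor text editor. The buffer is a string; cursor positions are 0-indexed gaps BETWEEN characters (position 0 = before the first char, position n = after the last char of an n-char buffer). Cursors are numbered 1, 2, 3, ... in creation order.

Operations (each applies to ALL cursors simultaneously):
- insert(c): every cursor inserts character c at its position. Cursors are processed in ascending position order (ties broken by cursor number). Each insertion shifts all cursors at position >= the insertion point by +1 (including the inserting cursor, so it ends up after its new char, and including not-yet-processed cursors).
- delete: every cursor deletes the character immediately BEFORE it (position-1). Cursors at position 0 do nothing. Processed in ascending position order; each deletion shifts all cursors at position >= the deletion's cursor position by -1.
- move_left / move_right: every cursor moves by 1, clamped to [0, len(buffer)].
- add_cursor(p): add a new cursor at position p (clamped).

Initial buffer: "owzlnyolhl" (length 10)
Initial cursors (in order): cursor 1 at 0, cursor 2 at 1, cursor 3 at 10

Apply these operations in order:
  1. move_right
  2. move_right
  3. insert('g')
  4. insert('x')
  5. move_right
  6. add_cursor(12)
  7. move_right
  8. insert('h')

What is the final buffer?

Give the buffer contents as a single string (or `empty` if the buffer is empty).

After op 1 (move_right): buffer="owzlnyolhl" (len 10), cursors c1@1 c2@2 c3@10, authorship ..........
After op 2 (move_right): buffer="owzlnyolhl" (len 10), cursors c1@2 c2@3 c3@10, authorship ..........
After op 3 (insert('g')): buffer="owgzglnyolhlg" (len 13), cursors c1@3 c2@5 c3@13, authorship ..1.2.......3
After op 4 (insert('x')): buffer="owgxzgxlnyolhlgx" (len 16), cursors c1@4 c2@7 c3@16, authorship ..11.22.......33
After op 5 (move_right): buffer="owgxzgxlnyolhlgx" (len 16), cursors c1@5 c2@8 c3@16, authorship ..11.22.......33
After op 6 (add_cursor(12)): buffer="owgxzgxlnyolhlgx" (len 16), cursors c1@5 c2@8 c4@12 c3@16, authorship ..11.22.......33
After op 7 (move_right): buffer="owgxzgxlnyolhlgx" (len 16), cursors c1@6 c2@9 c4@13 c3@16, authorship ..11.22.......33
After op 8 (insert('h')): buffer="owgxzghxlnhyolhhlgxh" (len 20), cursors c1@7 c2@11 c4@16 c3@20, authorship ..11.212..2....4.333

Answer: owgxzghxlnhyolhhlgxh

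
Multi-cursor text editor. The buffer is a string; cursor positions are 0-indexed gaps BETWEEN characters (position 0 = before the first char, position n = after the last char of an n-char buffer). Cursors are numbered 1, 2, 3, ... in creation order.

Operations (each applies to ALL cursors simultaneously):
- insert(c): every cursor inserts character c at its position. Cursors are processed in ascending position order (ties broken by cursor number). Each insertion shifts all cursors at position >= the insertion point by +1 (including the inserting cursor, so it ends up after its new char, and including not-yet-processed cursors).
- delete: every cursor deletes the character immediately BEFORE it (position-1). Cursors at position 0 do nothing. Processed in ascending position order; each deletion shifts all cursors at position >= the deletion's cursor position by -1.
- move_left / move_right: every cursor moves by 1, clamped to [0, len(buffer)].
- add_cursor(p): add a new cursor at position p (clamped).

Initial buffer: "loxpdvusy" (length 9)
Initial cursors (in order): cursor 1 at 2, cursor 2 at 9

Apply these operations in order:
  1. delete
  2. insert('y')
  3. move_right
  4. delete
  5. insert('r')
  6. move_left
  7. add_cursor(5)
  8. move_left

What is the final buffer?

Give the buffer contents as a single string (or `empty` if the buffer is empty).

After op 1 (delete): buffer="lxpdvus" (len 7), cursors c1@1 c2@7, authorship .......
After op 2 (insert('y')): buffer="lyxpdvusy" (len 9), cursors c1@2 c2@9, authorship .1......2
After op 3 (move_right): buffer="lyxpdvusy" (len 9), cursors c1@3 c2@9, authorship .1......2
After op 4 (delete): buffer="lypdvus" (len 7), cursors c1@2 c2@7, authorship .1.....
After op 5 (insert('r')): buffer="lyrpdvusr" (len 9), cursors c1@3 c2@9, authorship .11.....2
After op 6 (move_left): buffer="lyrpdvusr" (len 9), cursors c1@2 c2@8, authorship .11.....2
After op 7 (add_cursor(5)): buffer="lyrpdvusr" (len 9), cursors c1@2 c3@5 c2@8, authorship .11.....2
After op 8 (move_left): buffer="lyrpdvusr" (len 9), cursors c1@1 c3@4 c2@7, authorship .11.....2

Answer: lyrpdvusr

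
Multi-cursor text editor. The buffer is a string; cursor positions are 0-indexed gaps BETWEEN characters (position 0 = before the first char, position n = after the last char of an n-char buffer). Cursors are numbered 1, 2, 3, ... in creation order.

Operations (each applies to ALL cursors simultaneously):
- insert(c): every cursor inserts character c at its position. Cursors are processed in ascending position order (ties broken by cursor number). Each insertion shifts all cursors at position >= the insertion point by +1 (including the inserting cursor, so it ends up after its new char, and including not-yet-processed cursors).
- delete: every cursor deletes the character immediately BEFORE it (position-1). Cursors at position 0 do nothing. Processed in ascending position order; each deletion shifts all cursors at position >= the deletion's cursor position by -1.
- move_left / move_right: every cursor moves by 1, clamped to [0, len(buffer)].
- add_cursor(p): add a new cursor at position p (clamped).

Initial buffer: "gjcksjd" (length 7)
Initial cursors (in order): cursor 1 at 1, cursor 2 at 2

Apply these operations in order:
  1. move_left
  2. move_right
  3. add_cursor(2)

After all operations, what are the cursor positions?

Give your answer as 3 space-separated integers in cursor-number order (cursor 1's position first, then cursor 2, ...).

After op 1 (move_left): buffer="gjcksjd" (len 7), cursors c1@0 c2@1, authorship .......
After op 2 (move_right): buffer="gjcksjd" (len 7), cursors c1@1 c2@2, authorship .......
After op 3 (add_cursor(2)): buffer="gjcksjd" (len 7), cursors c1@1 c2@2 c3@2, authorship .......

Answer: 1 2 2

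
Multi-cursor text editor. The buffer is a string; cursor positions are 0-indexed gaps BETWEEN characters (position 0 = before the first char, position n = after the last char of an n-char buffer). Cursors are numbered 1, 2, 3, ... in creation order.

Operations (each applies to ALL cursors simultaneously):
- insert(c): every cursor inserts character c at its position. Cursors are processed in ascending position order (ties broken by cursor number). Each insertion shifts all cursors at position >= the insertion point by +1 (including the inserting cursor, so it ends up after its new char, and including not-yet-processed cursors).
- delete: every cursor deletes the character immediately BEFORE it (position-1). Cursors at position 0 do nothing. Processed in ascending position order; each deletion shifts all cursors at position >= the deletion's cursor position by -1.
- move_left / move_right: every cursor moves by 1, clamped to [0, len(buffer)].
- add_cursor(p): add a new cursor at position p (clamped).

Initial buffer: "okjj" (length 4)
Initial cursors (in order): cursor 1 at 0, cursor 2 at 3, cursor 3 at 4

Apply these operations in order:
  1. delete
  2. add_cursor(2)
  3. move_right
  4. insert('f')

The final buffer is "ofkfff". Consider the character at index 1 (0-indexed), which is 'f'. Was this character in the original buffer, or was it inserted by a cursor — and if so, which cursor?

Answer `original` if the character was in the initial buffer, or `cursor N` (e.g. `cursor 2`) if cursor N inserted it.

Answer: cursor 1

Derivation:
After op 1 (delete): buffer="ok" (len 2), cursors c1@0 c2@2 c3@2, authorship ..
After op 2 (add_cursor(2)): buffer="ok" (len 2), cursors c1@0 c2@2 c3@2 c4@2, authorship ..
After op 3 (move_right): buffer="ok" (len 2), cursors c1@1 c2@2 c3@2 c4@2, authorship ..
After op 4 (insert('f')): buffer="ofkfff" (len 6), cursors c1@2 c2@6 c3@6 c4@6, authorship .1.234
Authorship (.=original, N=cursor N): . 1 . 2 3 4
Index 1: author = 1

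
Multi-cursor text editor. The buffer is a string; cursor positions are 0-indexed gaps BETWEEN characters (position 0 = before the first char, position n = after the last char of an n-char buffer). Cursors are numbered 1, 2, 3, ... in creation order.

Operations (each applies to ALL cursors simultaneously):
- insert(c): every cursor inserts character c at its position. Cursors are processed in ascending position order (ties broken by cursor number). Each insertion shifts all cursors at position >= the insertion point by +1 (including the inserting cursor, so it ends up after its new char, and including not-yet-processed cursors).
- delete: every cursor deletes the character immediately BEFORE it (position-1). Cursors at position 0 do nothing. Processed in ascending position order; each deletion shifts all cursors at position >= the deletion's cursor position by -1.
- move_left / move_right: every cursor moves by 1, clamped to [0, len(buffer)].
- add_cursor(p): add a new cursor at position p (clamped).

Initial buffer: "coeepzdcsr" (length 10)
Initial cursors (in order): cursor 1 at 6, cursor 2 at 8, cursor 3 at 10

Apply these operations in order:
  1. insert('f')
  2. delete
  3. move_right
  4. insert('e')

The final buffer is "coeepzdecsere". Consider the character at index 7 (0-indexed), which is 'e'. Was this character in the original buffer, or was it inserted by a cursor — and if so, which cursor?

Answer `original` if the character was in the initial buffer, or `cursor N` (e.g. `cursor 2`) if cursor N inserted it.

Answer: cursor 1

Derivation:
After op 1 (insert('f')): buffer="coeepzfdcfsrf" (len 13), cursors c1@7 c2@10 c3@13, authorship ......1..2..3
After op 2 (delete): buffer="coeepzdcsr" (len 10), cursors c1@6 c2@8 c3@10, authorship ..........
After op 3 (move_right): buffer="coeepzdcsr" (len 10), cursors c1@7 c2@9 c3@10, authorship ..........
After op 4 (insert('e')): buffer="coeepzdecsere" (len 13), cursors c1@8 c2@11 c3@13, authorship .......1..2.3
Authorship (.=original, N=cursor N): . . . . . . . 1 . . 2 . 3
Index 7: author = 1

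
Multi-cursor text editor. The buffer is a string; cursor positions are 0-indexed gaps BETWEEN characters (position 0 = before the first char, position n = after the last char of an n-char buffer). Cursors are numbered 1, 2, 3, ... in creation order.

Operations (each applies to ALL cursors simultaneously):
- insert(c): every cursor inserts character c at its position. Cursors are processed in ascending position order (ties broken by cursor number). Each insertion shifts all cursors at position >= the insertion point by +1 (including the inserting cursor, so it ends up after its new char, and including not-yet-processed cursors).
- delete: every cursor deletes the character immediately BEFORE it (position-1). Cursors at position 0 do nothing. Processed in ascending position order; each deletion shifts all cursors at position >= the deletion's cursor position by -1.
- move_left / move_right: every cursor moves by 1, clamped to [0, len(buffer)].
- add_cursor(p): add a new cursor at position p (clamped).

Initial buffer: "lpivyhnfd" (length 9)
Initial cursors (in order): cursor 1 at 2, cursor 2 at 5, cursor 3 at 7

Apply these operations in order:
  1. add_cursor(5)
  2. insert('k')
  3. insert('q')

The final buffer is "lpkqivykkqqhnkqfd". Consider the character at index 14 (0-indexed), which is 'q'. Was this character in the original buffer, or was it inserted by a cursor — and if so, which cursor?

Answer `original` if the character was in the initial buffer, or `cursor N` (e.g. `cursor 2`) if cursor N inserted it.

After op 1 (add_cursor(5)): buffer="lpivyhnfd" (len 9), cursors c1@2 c2@5 c4@5 c3@7, authorship .........
After op 2 (insert('k')): buffer="lpkivykkhnkfd" (len 13), cursors c1@3 c2@8 c4@8 c3@11, authorship ..1...24..3..
After op 3 (insert('q')): buffer="lpkqivykkqqhnkqfd" (len 17), cursors c1@4 c2@11 c4@11 c3@15, authorship ..11...2424..33..
Authorship (.=original, N=cursor N): . . 1 1 . . . 2 4 2 4 . . 3 3 . .
Index 14: author = 3

Answer: cursor 3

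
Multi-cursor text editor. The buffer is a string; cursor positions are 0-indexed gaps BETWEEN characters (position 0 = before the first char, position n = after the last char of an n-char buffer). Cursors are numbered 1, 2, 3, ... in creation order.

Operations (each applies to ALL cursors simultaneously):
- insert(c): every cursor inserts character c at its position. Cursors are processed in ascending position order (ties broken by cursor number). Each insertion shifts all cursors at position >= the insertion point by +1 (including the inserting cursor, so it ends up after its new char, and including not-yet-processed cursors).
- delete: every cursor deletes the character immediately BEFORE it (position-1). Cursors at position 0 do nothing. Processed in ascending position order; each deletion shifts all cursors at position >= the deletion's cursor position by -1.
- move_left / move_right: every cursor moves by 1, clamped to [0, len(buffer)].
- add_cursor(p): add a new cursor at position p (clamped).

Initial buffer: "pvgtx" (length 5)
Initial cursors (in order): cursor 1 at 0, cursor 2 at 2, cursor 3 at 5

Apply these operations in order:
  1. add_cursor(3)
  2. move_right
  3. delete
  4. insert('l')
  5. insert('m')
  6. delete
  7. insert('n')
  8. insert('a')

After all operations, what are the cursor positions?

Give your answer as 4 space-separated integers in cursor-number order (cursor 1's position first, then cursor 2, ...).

After op 1 (add_cursor(3)): buffer="pvgtx" (len 5), cursors c1@0 c2@2 c4@3 c3@5, authorship .....
After op 2 (move_right): buffer="pvgtx" (len 5), cursors c1@1 c2@3 c4@4 c3@5, authorship .....
After op 3 (delete): buffer="v" (len 1), cursors c1@0 c2@1 c3@1 c4@1, authorship .
After op 4 (insert('l')): buffer="lvlll" (len 5), cursors c1@1 c2@5 c3@5 c4@5, authorship 1.234
After op 5 (insert('m')): buffer="lmvlllmmm" (len 9), cursors c1@2 c2@9 c3@9 c4@9, authorship 11.234234
After op 6 (delete): buffer="lvlll" (len 5), cursors c1@1 c2@5 c3@5 c4@5, authorship 1.234
After op 7 (insert('n')): buffer="lnvlllnnn" (len 9), cursors c1@2 c2@9 c3@9 c4@9, authorship 11.234234
After op 8 (insert('a')): buffer="lnavlllnnnaaa" (len 13), cursors c1@3 c2@13 c3@13 c4@13, authorship 111.234234234

Answer: 3 13 13 13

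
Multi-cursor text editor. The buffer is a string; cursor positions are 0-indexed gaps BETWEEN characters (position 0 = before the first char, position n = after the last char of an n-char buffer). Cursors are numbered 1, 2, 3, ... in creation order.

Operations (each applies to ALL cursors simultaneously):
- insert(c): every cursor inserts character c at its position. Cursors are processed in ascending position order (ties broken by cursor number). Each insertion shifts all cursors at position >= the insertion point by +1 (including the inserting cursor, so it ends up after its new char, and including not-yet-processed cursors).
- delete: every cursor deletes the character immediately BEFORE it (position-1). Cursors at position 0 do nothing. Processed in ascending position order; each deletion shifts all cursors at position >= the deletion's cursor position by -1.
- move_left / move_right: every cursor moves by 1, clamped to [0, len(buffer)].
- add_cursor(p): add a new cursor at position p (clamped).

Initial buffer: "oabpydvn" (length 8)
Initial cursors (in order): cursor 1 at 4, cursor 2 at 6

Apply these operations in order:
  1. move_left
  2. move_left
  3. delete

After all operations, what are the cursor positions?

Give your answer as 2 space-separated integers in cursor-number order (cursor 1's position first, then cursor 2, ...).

After op 1 (move_left): buffer="oabpydvn" (len 8), cursors c1@3 c2@5, authorship ........
After op 2 (move_left): buffer="oabpydvn" (len 8), cursors c1@2 c2@4, authorship ........
After op 3 (delete): buffer="obydvn" (len 6), cursors c1@1 c2@2, authorship ......

Answer: 1 2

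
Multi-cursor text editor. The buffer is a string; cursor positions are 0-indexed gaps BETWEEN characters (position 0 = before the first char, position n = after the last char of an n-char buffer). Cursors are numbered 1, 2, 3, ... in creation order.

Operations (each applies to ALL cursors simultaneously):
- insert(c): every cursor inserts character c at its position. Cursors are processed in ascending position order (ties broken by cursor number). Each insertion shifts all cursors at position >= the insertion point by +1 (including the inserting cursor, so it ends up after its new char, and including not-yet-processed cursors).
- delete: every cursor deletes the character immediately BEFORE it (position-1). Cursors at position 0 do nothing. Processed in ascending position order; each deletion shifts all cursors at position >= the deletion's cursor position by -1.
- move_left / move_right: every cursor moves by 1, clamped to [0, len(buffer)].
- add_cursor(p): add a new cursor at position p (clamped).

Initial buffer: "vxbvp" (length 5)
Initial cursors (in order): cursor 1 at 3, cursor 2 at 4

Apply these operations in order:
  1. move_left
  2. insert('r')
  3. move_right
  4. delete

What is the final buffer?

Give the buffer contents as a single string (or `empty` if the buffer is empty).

Answer: vxrrp

Derivation:
After op 1 (move_left): buffer="vxbvp" (len 5), cursors c1@2 c2@3, authorship .....
After op 2 (insert('r')): buffer="vxrbrvp" (len 7), cursors c1@3 c2@5, authorship ..1.2..
After op 3 (move_right): buffer="vxrbrvp" (len 7), cursors c1@4 c2@6, authorship ..1.2..
After op 4 (delete): buffer="vxrrp" (len 5), cursors c1@3 c2@4, authorship ..12.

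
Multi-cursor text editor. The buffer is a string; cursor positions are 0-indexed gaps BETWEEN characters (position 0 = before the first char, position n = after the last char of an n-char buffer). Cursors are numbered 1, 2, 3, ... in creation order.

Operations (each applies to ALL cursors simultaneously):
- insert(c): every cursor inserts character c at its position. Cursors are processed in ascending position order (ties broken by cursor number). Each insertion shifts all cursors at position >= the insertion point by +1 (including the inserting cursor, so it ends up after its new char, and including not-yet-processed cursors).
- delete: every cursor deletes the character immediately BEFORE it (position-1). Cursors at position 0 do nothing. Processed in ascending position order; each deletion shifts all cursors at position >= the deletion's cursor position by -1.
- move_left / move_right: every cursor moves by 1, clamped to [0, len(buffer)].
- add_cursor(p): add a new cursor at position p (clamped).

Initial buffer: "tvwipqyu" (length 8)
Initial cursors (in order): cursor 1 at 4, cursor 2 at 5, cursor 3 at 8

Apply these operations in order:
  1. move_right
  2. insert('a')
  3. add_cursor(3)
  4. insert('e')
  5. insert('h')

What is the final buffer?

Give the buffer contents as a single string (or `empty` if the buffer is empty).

After op 1 (move_right): buffer="tvwipqyu" (len 8), cursors c1@5 c2@6 c3@8, authorship ........
After op 2 (insert('a')): buffer="tvwipaqayua" (len 11), cursors c1@6 c2@8 c3@11, authorship .....1.2..3
After op 3 (add_cursor(3)): buffer="tvwipaqayua" (len 11), cursors c4@3 c1@6 c2@8 c3@11, authorship .....1.2..3
After op 4 (insert('e')): buffer="tvweipaeqaeyuae" (len 15), cursors c4@4 c1@8 c2@11 c3@15, authorship ...4..11.22..33
After op 5 (insert('h')): buffer="tvwehipaehqaehyuaeh" (len 19), cursors c4@5 c1@10 c2@14 c3@19, authorship ...44..111.222..333

Answer: tvwehipaehqaehyuaeh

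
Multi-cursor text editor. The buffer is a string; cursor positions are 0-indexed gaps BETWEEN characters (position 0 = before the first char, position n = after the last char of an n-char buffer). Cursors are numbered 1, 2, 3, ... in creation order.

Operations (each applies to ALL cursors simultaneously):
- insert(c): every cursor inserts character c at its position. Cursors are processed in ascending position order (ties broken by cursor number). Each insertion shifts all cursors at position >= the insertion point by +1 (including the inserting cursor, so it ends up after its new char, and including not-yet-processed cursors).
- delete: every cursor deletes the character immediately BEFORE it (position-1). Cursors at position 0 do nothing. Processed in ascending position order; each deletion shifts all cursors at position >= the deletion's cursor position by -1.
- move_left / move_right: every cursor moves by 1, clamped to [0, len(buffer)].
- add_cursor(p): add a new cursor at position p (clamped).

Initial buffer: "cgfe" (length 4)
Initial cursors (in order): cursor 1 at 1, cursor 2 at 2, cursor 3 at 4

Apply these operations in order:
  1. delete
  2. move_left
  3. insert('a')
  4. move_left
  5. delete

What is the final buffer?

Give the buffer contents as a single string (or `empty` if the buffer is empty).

Answer: af

Derivation:
After op 1 (delete): buffer="f" (len 1), cursors c1@0 c2@0 c3@1, authorship .
After op 2 (move_left): buffer="f" (len 1), cursors c1@0 c2@0 c3@0, authorship .
After op 3 (insert('a')): buffer="aaaf" (len 4), cursors c1@3 c2@3 c3@3, authorship 123.
After op 4 (move_left): buffer="aaaf" (len 4), cursors c1@2 c2@2 c3@2, authorship 123.
After op 5 (delete): buffer="af" (len 2), cursors c1@0 c2@0 c3@0, authorship 3.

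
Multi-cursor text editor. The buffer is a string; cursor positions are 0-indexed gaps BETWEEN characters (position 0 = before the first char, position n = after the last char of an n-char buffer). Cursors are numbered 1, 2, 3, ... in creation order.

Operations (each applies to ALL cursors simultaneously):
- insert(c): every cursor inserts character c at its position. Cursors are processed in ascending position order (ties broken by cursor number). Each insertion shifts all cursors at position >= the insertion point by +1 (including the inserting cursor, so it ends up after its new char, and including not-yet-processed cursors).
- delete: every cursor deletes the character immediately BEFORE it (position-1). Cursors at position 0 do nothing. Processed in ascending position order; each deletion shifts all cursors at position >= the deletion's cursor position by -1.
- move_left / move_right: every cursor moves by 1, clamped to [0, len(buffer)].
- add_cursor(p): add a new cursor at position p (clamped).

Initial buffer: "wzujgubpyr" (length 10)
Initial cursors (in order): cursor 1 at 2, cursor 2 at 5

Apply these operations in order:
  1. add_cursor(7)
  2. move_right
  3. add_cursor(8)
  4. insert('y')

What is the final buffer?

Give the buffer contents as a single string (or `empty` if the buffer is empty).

Answer: wzuyjguybpyyyr

Derivation:
After op 1 (add_cursor(7)): buffer="wzujgubpyr" (len 10), cursors c1@2 c2@5 c3@7, authorship ..........
After op 2 (move_right): buffer="wzujgubpyr" (len 10), cursors c1@3 c2@6 c3@8, authorship ..........
After op 3 (add_cursor(8)): buffer="wzujgubpyr" (len 10), cursors c1@3 c2@6 c3@8 c4@8, authorship ..........
After op 4 (insert('y')): buffer="wzuyjguybpyyyr" (len 14), cursors c1@4 c2@8 c3@12 c4@12, authorship ...1...2..34..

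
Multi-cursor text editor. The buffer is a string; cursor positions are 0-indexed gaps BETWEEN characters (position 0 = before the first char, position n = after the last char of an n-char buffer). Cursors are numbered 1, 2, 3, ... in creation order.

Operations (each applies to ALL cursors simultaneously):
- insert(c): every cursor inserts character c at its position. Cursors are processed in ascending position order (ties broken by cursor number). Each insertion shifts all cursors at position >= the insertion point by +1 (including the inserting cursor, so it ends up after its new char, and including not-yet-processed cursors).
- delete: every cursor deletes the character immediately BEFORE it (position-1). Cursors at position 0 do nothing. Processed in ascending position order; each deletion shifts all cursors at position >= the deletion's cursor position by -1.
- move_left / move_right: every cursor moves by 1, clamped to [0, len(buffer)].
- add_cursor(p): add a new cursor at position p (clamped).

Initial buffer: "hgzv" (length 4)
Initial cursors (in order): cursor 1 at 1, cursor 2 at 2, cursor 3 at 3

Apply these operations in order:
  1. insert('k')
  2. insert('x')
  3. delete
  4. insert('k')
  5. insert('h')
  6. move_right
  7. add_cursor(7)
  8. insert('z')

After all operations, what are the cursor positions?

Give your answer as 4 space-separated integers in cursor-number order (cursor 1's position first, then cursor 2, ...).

After op 1 (insert('k')): buffer="hkgkzkv" (len 7), cursors c1@2 c2@4 c3@6, authorship .1.2.3.
After op 2 (insert('x')): buffer="hkxgkxzkxv" (len 10), cursors c1@3 c2@6 c3@9, authorship .11.22.33.
After op 3 (delete): buffer="hkgkzkv" (len 7), cursors c1@2 c2@4 c3@6, authorship .1.2.3.
After op 4 (insert('k')): buffer="hkkgkkzkkv" (len 10), cursors c1@3 c2@6 c3@9, authorship .11.22.33.
After op 5 (insert('h')): buffer="hkkhgkkhzkkhv" (len 13), cursors c1@4 c2@8 c3@12, authorship .111.222.333.
After op 6 (move_right): buffer="hkkhgkkhzkkhv" (len 13), cursors c1@5 c2@9 c3@13, authorship .111.222.333.
After op 7 (add_cursor(7)): buffer="hkkhgkkhzkkhv" (len 13), cursors c1@5 c4@7 c2@9 c3@13, authorship .111.222.333.
After op 8 (insert('z')): buffer="hkkhgzkkzhzzkkhvz" (len 17), cursors c1@6 c4@9 c2@12 c3@17, authorship .111.12242.2333.3

Answer: 6 12 17 9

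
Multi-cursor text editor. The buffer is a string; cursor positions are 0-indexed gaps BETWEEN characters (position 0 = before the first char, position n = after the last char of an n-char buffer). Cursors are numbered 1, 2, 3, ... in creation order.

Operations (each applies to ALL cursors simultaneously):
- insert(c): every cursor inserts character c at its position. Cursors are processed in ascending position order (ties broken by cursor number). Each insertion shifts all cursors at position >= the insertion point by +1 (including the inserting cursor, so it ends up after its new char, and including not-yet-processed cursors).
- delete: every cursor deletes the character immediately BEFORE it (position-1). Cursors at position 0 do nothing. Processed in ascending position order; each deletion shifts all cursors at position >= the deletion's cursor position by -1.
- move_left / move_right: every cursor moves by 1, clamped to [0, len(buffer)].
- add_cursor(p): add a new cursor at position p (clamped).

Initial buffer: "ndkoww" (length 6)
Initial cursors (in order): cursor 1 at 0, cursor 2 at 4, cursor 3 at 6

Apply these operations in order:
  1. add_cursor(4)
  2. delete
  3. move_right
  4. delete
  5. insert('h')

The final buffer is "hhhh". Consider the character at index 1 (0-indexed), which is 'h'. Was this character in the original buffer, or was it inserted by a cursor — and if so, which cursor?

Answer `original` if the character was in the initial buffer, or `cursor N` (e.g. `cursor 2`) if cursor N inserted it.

Answer: cursor 2

Derivation:
After op 1 (add_cursor(4)): buffer="ndkoww" (len 6), cursors c1@0 c2@4 c4@4 c3@6, authorship ......
After op 2 (delete): buffer="ndw" (len 3), cursors c1@0 c2@2 c4@2 c3@3, authorship ...
After op 3 (move_right): buffer="ndw" (len 3), cursors c1@1 c2@3 c3@3 c4@3, authorship ...
After op 4 (delete): buffer="" (len 0), cursors c1@0 c2@0 c3@0 c4@0, authorship 
After op 5 (insert('h')): buffer="hhhh" (len 4), cursors c1@4 c2@4 c3@4 c4@4, authorship 1234
Authorship (.=original, N=cursor N): 1 2 3 4
Index 1: author = 2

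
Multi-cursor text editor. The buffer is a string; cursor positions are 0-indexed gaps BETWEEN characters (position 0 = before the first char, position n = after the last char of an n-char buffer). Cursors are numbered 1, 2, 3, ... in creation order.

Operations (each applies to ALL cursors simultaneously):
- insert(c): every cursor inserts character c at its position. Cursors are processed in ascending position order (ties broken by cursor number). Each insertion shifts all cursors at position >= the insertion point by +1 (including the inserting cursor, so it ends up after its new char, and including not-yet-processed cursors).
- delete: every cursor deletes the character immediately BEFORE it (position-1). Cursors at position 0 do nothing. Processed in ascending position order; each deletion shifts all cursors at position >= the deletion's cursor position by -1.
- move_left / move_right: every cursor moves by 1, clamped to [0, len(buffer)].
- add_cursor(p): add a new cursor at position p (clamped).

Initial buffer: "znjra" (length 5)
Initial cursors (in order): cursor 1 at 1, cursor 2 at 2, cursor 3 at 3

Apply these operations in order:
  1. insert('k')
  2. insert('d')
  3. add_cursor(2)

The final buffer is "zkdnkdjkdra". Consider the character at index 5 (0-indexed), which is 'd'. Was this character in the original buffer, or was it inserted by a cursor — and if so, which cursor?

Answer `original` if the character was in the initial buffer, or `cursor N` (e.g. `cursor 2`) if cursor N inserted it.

After op 1 (insert('k')): buffer="zknkjkra" (len 8), cursors c1@2 c2@4 c3@6, authorship .1.2.3..
After op 2 (insert('d')): buffer="zkdnkdjkdra" (len 11), cursors c1@3 c2@6 c3@9, authorship .11.22.33..
After op 3 (add_cursor(2)): buffer="zkdnkdjkdra" (len 11), cursors c4@2 c1@3 c2@6 c3@9, authorship .11.22.33..
Authorship (.=original, N=cursor N): . 1 1 . 2 2 . 3 3 . .
Index 5: author = 2

Answer: cursor 2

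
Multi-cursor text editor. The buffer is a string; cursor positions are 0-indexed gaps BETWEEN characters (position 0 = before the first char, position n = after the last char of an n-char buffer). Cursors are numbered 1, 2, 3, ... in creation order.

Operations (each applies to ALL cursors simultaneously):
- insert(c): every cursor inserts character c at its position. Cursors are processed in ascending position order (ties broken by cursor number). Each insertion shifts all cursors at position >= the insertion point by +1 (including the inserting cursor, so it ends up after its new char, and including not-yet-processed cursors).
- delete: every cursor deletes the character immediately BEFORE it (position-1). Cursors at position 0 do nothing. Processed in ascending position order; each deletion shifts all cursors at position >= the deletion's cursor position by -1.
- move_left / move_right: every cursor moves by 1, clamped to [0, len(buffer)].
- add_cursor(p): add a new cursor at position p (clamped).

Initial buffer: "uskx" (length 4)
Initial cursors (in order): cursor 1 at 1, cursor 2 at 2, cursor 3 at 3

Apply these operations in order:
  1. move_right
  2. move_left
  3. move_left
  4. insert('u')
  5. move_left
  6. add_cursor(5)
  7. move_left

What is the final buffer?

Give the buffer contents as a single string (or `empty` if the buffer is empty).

After op 1 (move_right): buffer="uskx" (len 4), cursors c1@2 c2@3 c3@4, authorship ....
After op 2 (move_left): buffer="uskx" (len 4), cursors c1@1 c2@2 c3@3, authorship ....
After op 3 (move_left): buffer="uskx" (len 4), cursors c1@0 c2@1 c3@2, authorship ....
After op 4 (insert('u')): buffer="uuusukx" (len 7), cursors c1@1 c2@3 c3@5, authorship 1.2.3..
After op 5 (move_left): buffer="uuusukx" (len 7), cursors c1@0 c2@2 c3@4, authorship 1.2.3..
After op 6 (add_cursor(5)): buffer="uuusukx" (len 7), cursors c1@0 c2@2 c3@4 c4@5, authorship 1.2.3..
After op 7 (move_left): buffer="uuusukx" (len 7), cursors c1@0 c2@1 c3@3 c4@4, authorship 1.2.3..

Answer: uuusukx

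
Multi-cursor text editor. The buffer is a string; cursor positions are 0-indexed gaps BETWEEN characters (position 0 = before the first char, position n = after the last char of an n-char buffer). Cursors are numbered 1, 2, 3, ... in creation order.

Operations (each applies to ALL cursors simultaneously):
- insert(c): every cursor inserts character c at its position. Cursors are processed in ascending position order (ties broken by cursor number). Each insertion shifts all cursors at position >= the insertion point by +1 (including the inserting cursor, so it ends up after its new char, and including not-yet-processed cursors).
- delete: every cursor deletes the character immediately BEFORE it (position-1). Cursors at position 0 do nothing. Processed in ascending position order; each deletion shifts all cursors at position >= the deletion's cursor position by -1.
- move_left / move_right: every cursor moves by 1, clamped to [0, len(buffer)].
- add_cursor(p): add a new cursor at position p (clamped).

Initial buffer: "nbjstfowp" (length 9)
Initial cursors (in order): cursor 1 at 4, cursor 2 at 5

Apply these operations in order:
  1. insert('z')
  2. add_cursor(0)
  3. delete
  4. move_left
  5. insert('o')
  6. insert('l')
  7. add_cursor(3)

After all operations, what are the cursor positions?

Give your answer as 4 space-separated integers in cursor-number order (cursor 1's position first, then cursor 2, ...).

After op 1 (insert('z')): buffer="nbjsztzfowp" (len 11), cursors c1@5 c2@7, authorship ....1.2....
After op 2 (add_cursor(0)): buffer="nbjsztzfowp" (len 11), cursors c3@0 c1@5 c2@7, authorship ....1.2....
After op 3 (delete): buffer="nbjstfowp" (len 9), cursors c3@0 c1@4 c2@5, authorship .........
After op 4 (move_left): buffer="nbjstfowp" (len 9), cursors c3@0 c1@3 c2@4, authorship .........
After op 5 (insert('o')): buffer="onbjosotfowp" (len 12), cursors c3@1 c1@5 c2@7, authorship 3...1.2.....
After op 6 (insert('l')): buffer="olnbjolsoltfowp" (len 15), cursors c3@2 c1@7 c2@10, authorship 33...11.22.....
After op 7 (add_cursor(3)): buffer="olnbjolsoltfowp" (len 15), cursors c3@2 c4@3 c1@7 c2@10, authorship 33...11.22.....

Answer: 7 10 2 3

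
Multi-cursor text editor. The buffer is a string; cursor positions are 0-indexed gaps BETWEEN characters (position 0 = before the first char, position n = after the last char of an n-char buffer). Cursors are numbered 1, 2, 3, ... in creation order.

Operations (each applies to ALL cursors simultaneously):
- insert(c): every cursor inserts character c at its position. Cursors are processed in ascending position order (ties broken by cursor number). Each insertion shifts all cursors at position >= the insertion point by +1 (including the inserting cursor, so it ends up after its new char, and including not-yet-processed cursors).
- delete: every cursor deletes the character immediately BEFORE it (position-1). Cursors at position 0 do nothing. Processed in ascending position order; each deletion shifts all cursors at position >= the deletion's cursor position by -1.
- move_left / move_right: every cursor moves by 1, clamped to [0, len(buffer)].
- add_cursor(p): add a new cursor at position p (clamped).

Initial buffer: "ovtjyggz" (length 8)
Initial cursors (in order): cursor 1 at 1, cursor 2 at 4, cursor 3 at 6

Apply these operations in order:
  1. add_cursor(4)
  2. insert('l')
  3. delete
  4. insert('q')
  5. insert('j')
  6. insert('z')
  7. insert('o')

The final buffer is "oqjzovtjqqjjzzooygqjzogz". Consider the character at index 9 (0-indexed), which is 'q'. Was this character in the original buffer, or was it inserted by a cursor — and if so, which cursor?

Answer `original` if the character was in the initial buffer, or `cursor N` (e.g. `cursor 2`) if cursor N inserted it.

After op 1 (add_cursor(4)): buffer="ovtjyggz" (len 8), cursors c1@1 c2@4 c4@4 c3@6, authorship ........
After op 2 (insert('l')): buffer="olvtjllyglgz" (len 12), cursors c1@2 c2@7 c4@7 c3@10, authorship .1...24..3..
After op 3 (delete): buffer="ovtjyggz" (len 8), cursors c1@1 c2@4 c4@4 c3@6, authorship ........
After op 4 (insert('q')): buffer="oqvtjqqygqgz" (len 12), cursors c1@2 c2@7 c4@7 c3@10, authorship .1...24..3..
After op 5 (insert('j')): buffer="oqjvtjqqjjygqjgz" (len 16), cursors c1@3 c2@10 c4@10 c3@14, authorship .11...2424..33..
After op 6 (insert('z')): buffer="oqjzvtjqqjjzzygqjzgz" (len 20), cursors c1@4 c2@13 c4@13 c3@18, authorship .111...242424..333..
After op 7 (insert('o')): buffer="oqjzovtjqqjjzzooygqjzogz" (len 24), cursors c1@5 c2@16 c4@16 c3@22, authorship .1111...24242424..3333..
Authorship (.=original, N=cursor N): . 1 1 1 1 . . . 2 4 2 4 2 4 2 4 . . 3 3 3 3 . .
Index 9: author = 4

Answer: cursor 4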